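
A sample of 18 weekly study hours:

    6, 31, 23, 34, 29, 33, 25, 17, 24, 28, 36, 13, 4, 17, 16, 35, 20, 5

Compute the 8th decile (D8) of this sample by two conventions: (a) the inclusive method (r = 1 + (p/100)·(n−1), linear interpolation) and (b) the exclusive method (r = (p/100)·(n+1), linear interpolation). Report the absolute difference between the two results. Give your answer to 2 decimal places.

1.00

Sorted: 4, 5, 6, 13, 16, 17, 17, 20, 23, 24, 25, 28, 29, 31, 33, 34, 35, 36.
n = 18.
(a) r = 14.6; between ranks 14 (31) and 15 (33): 32.2.
(b) r = 15.2; between ranks 15 (33) and 16 (34): 33.2.
|32.2 − 33.2| = 1.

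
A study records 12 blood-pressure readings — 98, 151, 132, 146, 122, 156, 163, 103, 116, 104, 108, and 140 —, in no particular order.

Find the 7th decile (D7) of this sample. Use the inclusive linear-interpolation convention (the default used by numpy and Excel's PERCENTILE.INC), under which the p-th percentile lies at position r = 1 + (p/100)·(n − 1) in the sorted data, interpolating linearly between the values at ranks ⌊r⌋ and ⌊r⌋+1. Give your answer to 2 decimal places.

Sorted: 98, 103, 104, 108, 116, 122, 132, 140, 146, 151, 156, 163.
n = 12.
r = 1 + (70/100)·(12 − 1) = 1 + 7.7 = 8.7.
Rank 8 is 140 and rank 9 is 146.
Interpolate: 140 + 0.7·(146 − 140) = 140 + 0.7·6 = 144.2.

144.20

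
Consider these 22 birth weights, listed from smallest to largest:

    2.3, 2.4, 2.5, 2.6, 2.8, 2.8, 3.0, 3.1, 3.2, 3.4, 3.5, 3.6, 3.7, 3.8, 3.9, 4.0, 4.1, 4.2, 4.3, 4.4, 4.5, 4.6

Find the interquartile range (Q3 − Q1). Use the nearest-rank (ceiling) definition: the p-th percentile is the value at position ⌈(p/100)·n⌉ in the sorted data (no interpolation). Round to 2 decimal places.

1.30

n = 22.
P25: rank ⌈25/100·22⌉ = 6 → 2.8.
P75: rank ⌈75/100·22⌉ = 17 → 4.1.
Difference: 4.1 − 2.8 = 1.3.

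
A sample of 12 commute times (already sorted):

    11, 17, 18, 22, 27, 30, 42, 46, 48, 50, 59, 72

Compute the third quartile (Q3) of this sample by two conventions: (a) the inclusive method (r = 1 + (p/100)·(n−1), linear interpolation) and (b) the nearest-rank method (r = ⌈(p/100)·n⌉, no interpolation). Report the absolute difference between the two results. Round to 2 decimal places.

0.50

n = 12.
(a) r = 9.25; between ranks 9 (48) and 10 (50): 48.5.
(b) the nearest-rank method: rank 9 → 48.
|48.5 − 48| = 0.5.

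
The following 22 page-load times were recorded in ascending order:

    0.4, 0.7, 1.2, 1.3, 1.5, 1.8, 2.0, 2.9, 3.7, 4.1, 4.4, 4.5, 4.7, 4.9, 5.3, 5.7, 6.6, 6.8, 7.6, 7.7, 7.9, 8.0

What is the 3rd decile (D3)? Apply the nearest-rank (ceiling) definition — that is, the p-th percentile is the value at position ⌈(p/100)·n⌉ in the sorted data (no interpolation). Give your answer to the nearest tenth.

2.0

n = 22.
Position = ⌈30/100 · 22⌉ = ⌈6.6⌉ = 7.
The value at rank 7 is 2.0.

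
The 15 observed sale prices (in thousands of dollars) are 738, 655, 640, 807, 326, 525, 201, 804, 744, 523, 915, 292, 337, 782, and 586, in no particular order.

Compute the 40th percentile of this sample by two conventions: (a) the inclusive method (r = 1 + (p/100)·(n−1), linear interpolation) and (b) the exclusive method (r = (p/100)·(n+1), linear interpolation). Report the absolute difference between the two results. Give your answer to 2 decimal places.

12.20

Sorted: 201, 292, 326, 337, 523, 525, 586, 640, 655, 738, 744, 782, 804, 807, 915.
n = 15.
(a) r = 6.6; between ranks 6 (525) and 7 (586): 561.6.
(b) r = 6.4; between ranks 6 (525) and 7 (586): 549.4.
|561.6 − 549.4| = 12.2.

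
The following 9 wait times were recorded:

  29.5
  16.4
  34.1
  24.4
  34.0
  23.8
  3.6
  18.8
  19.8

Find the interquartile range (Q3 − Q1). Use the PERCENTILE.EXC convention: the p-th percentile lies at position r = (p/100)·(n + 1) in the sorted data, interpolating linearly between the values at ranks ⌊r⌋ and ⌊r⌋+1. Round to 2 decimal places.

Sorted: 3.6, 16.4, 18.8, 19.8, 23.8, 24.4, 29.5, 34.0, 34.1.
n = 9.
P25: r = 2.5; ranks 2–3 are 16.4, 18.8; interpolating gives 17.6.
P75: r = 7.5; ranks 7–8 are 29.5, 34.0; interpolating gives 31.75.
Difference: 31.75 − 17.6 = 14.15.

14.15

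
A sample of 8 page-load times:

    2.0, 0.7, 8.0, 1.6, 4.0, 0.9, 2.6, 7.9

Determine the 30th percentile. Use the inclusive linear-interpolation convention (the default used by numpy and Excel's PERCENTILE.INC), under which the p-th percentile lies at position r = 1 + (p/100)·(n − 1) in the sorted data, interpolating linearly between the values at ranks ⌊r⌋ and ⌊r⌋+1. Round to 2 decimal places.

Sorted: 0.7, 0.9, 1.6, 2.0, 2.6, 4.0, 7.9, 8.0.
n = 8.
r = 1 + (30/100)·(8 − 1) = 1 + 2.1 = 3.1.
Rank 3 is 1.6 and rank 4 is 2.0.
Interpolate: 1.6 + 0.1·(2.0 − 1.6) = 1.6 + 0.1·0.4 = 1.64.

1.64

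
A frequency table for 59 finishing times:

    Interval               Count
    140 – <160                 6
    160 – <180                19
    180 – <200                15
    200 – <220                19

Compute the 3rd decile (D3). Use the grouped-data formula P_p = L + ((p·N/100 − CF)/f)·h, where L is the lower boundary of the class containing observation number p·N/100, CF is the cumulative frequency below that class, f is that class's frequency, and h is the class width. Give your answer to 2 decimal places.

N = 59; target position k = 30/100 · 59 = 17.7.
Cumulative frequencies: 6, 25, 40, 59.
Observation 17.7 falls in the class 160 – <180.
L = 160, CF = 6, f = 19, h = 20.
P30 = 160 + ((17.7 − 6)/19)·20 = 160 + 12.3158 = 172.316.

172.32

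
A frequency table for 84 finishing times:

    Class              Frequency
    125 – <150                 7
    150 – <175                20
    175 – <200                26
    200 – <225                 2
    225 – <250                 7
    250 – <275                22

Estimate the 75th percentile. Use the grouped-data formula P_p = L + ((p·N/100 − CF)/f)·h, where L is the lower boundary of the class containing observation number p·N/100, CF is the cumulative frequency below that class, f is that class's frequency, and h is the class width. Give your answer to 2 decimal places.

251.14

N = 84; target position k = 75/100 · 84 = 63.
Cumulative frequencies: 7, 27, 53, 55, 62, 84.
Observation 63 falls in the class 250 – <275.
L = 250, CF = 62, f = 22, h = 25.
P75 = 250 + ((63 − 62)/22)·25 = 250 + 1.13636 = 251.136.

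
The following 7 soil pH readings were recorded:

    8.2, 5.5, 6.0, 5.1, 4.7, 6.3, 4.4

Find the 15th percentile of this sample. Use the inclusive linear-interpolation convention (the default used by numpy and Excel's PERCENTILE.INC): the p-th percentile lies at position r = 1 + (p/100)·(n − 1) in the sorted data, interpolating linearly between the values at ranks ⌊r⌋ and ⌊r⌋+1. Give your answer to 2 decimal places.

Sorted: 4.4, 4.7, 5.1, 5.5, 6.0, 6.3, 8.2.
n = 7.
r = 1 + (15/100)·(7 − 1) = 1 + 0.9 = 1.9.
Rank 1 is 4.4 and rank 2 is 4.7.
Interpolate: 4.4 + 0.9·(4.7 − 4.4) = 4.4 + 0.9·0.3 = 4.67.

4.67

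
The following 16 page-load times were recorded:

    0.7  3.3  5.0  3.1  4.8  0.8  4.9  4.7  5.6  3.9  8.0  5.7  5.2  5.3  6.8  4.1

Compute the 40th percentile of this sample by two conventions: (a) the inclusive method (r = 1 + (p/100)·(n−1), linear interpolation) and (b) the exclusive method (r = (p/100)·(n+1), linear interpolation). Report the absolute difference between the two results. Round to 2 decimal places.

0.12

Sorted: 0.7, 0.8, 3.1, 3.3, 3.9, 4.1, 4.7, 4.8, 4.9, 5.0, 5.2, 5.3, 5.6, 5.7, 6.8, 8.0.
n = 16.
(a) r = 7 → value at rank 7 = 4.7.
(b) r = 6.8; between ranks 6 (4.1) and 7 (4.7): 4.58.
|4.7 − 4.58| = 0.12.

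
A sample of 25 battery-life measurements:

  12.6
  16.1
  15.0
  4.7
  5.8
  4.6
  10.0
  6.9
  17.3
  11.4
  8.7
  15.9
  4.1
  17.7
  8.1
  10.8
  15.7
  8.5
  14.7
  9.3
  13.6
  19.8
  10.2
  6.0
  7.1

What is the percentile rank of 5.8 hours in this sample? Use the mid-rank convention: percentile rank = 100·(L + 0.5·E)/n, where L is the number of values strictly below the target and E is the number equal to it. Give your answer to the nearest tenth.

Sorted: 4.1, 4.6, 4.7, 5.8, 6.0, 6.9, 7.1, 8.1, 8.5, 8.7, 9.3, 10.0, 10.2, 10.8, 11.4, 12.6, 13.6, 14.7, 15.0, 15.7, 15.9, 16.1, 17.3, 17.7, 19.8.
Count below 5.8: L = 3; count equal: E = 1; n = 25.
Percentile rank = 100·(3 + 0.5·1)/25 = 100·3.5/25 = 14.

14.0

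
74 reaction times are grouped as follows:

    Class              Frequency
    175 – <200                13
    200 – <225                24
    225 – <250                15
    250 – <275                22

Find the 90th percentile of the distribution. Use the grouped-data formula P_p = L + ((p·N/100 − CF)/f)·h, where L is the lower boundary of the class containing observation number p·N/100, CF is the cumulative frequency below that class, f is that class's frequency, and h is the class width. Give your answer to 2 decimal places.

N = 74; target position k = 90/100 · 74 = 66.6.
Cumulative frequencies: 13, 37, 52, 74.
Observation 66.6 falls in the class 250 – <275.
L = 250, CF = 52, f = 22, h = 25.
P90 = 250 + ((66.6 − 52)/22)·25 = 250 + 16.5909 = 266.591.

266.59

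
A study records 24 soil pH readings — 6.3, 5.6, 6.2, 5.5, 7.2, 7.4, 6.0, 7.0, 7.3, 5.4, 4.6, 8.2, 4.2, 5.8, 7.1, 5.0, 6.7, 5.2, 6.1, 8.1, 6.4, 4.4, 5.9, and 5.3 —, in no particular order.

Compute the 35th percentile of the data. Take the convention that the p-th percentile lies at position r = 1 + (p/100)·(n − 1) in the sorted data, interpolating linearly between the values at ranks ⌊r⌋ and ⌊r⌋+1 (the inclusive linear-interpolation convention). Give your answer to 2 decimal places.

5.61

Sorted: 4.2, 4.4, 4.6, 5.0, 5.2, 5.3, 5.4, 5.5, 5.6, 5.8, 5.9, 6.0, 6.1, 6.2, 6.3, 6.4, 6.7, 7.0, 7.1, 7.2, 7.3, 7.4, 8.1, 8.2.
n = 24.
r = 1 + (35/100)·(24 − 1) = 1 + 8.05 = 9.05.
Rank 9 is 5.6 and rank 10 is 5.8.
Interpolate: 5.6 + 0.05·(5.8 − 5.6) = 5.6 + 0.05·0.2 = 5.61.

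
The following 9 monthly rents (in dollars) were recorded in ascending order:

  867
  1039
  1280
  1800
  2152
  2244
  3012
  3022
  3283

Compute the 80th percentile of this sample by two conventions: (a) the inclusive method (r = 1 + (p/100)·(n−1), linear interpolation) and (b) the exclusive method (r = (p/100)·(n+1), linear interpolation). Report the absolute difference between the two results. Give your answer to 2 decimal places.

6.00

n = 9.
(a) r = 7.4; between ranks 7 (3012) and 8 (3022): 3016.
(b) r = 8 → value at rank 8 = 3022.
|3016 − 3022| = 6.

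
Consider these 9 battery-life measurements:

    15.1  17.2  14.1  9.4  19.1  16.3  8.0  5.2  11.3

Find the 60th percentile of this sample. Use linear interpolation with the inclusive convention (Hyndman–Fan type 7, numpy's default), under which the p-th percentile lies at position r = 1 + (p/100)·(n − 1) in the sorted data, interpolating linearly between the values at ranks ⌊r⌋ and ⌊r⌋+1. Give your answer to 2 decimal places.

Sorted: 5.2, 8.0, 9.4, 11.3, 14.1, 15.1, 16.3, 17.2, 19.1.
n = 9.
r = 1 + (60/100)·(9 − 1) = 1 + 4.8 = 5.8.
Rank 5 is 14.1 and rank 6 is 15.1.
Interpolate: 14.1 + 0.8·(15.1 − 14.1) = 14.1 + 0.8·1 = 14.9.

14.90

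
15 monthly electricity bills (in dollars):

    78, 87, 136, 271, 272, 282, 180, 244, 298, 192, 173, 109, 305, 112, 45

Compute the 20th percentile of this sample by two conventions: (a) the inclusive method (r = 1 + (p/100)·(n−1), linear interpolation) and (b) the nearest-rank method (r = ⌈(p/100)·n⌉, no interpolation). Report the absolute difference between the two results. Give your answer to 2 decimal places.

17.60

Sorted: 45, 78, 87, 109, 112, 136, 173, 180, 192, 244, 271, 272, 282, 298, 305.
n = 15.
(a) r = 3.8; between ranks 3 (87) and 4 (109): 104.6.
(b) the nearest-rank method: rank 3 → 87.
|104.6 − 87| = 17.6.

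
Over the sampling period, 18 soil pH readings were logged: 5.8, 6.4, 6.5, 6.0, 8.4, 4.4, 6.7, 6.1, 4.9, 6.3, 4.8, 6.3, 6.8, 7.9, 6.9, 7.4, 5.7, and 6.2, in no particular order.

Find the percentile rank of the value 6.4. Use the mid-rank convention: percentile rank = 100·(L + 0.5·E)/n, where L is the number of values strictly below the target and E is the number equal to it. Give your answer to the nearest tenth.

58.3

Sorted: 4.4, 4.8, 4.9, 5.7, 5.8, 6.0, 6.1, 6.2, 6.3, 6.3, 6.4, 6.5, 6.7, 6.8, 6.9, 7.4, 7.9, 8.4.
Count below 6.4: L = 10; count equal: E = 1; n = 18.
Percentile rank = 100·(10 + 0.5·1)/18 = 100·10.5/18 = 58.33.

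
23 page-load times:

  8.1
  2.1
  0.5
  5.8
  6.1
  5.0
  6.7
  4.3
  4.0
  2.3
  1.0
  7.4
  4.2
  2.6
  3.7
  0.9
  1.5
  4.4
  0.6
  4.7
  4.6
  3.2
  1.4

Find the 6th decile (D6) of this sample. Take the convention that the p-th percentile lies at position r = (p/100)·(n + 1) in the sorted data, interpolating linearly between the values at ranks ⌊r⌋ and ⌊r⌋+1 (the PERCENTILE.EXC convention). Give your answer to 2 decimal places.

Sorted: 0.5, 0.6, 0.9, 1.0, 1.4, 1.5, 2.1, 2.3, 2.6, 3.2, 3.7, 4.0, 4.2, 4.3, 4.4, 4.6, 4.7, 5.0, 5.8, 6.1, 6.7, 7.4, 8.1.
n = 23.
r = (60/100)·(23 + 1) = 14.4.
Rank 14 is 4.3 and rank 15 is 4.4.
Interpolate: 4.3 + 0.4·(4.4 − 4.3) = 4.3 + 0.4·0.1 = 4.34.

4.34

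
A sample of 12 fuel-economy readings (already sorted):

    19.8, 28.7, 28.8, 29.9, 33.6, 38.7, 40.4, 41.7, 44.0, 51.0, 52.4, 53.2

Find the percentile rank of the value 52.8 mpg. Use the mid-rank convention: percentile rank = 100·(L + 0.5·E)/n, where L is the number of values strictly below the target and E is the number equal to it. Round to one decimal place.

91.7

Count below 52.8: L = 11; count equal: E = 0; n = 12.
Percentile rank = 100·(11 + 0.5·0)/12 = 100·11/12 = 91.67.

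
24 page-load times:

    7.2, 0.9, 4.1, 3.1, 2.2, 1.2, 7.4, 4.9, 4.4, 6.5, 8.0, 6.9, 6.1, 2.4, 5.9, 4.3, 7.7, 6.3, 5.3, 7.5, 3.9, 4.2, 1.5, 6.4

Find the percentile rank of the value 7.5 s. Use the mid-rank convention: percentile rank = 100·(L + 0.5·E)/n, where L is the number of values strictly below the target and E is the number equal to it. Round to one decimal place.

Sorted: 0.9, 1.2, 1.5, 2.2, 2.4, 3.1, 3.9, 4.1, 4.2, 4.3, 4.4, 4.9, 5.3, 5.9, 6.1, 6.3, 6.4, 6.5, 6.9, 7.2, 7.4, 7.5, 7.7, 8.0.
Count below 7.5: L = 21; count equal: E = 1; n = 24.
Percentile rank = 100·(21 + 0.5·1)/24 = 100·21.5/24 = 89.58.

89.6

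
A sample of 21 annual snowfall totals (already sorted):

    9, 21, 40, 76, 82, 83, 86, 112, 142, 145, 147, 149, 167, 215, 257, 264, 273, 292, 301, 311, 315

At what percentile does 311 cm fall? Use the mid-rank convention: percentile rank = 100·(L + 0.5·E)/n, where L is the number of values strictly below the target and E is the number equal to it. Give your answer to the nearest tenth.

92.9

Count below 311: L = 19; count equal: E = 1; n = 21.
Percentile rank = 100·(19 + 0.5·1)/21 = 100·19.5/21 = 92.86.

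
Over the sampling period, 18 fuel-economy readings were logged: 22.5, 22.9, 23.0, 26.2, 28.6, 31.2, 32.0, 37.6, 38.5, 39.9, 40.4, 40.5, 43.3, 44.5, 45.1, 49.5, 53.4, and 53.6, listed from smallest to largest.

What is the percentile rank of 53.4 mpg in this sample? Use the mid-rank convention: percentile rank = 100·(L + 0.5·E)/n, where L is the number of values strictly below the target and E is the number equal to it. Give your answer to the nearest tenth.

Count below 53.4: L = 16; count equal: E = 1; n = 18.
Percentile rank = 100·(16 + 0.5·1)/18 = 100·16.5/18 = 91.67.

91.7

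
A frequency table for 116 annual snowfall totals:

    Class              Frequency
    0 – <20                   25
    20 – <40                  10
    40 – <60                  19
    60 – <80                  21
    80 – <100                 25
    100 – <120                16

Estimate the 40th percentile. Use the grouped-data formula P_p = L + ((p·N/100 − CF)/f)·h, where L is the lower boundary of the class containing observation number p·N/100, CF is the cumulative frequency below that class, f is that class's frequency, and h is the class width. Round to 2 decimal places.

N = 116; target position k = 40/100 · 116 = 46.4.
Cumulative frequencies: 25, 35, 54, 75, 100, 116.
Observation 46.4 falls in the class 40 – <60.
L = 40, CF = 35, f = 19, h = 20.
P40 = 40 + ((46.4 − 35)/19)·20 = 40 + 12 = 52.

52.00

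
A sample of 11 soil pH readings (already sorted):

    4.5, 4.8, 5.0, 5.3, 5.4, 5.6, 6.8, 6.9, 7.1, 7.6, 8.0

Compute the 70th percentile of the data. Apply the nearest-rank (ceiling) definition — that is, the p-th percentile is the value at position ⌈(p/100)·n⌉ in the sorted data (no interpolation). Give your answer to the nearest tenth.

n = 11.
Position = ⌈70/100 · 11⌉ = ⌈7.7⌉ = 8.
The value at rank 8 is 6.9.

6.9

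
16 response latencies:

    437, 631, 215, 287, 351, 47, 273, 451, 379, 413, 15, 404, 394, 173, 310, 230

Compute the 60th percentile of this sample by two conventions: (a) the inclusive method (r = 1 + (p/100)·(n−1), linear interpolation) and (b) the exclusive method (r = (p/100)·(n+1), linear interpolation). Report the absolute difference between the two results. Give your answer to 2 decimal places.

Sorted: 15, 47, 173, 215, 230, 273, 287, 310, 351, 379, 394, 404, 413, 437, 451, 631.
n = 16.
(a) r = 10 → value at rank 10 = 379.
(b) r = 10.2; between ranks 10 (379) and 11 (394): 382.
|379 − 382| = 3.

3.00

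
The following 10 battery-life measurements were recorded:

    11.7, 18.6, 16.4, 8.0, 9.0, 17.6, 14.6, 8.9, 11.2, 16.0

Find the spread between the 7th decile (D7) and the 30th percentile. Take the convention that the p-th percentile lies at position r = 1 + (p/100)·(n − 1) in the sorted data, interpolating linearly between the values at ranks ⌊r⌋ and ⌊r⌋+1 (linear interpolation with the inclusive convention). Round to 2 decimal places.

5.58

Sorted: 8.0, 8.9, 9.0, 11.2, 11.7, 14.6, 16.0, 16.4, 17.6, 18.6.
n = 10.
P30: r = 3.7; ranks 3–4 are 9.0, 11.2; interpolating gives 10.54.
P70: r = 7.3; ranks 7–8 are 16.0, 16.4; interpolating gives 16.12.
Difference: 16.12 − 10.54 = 5.58.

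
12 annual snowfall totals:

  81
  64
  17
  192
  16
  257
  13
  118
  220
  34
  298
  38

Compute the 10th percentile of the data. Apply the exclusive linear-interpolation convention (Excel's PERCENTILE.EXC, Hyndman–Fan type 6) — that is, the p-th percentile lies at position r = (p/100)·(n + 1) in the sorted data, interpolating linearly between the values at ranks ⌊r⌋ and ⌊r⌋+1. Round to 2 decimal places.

Sorted: 13, 16, 17, 34, 38, 64, 81, 118, 192, 220, 257, 298.
n = 12.
r = (10/100)·(12 + 1) = 1.3.
Rank 1 is 13 and rank 2 is 16.
Interpolate: 13 + 0.3·(16 − 13) = 13 + 0.3·3 = 13.9.

13.90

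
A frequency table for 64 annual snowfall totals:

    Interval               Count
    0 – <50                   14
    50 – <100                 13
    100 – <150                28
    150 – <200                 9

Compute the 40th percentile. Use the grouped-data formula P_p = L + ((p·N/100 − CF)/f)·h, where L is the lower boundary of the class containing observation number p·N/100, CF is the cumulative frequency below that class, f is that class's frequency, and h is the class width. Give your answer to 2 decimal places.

94.62

N = 64; target position k = 40/100 · 64 = 25.6.
Cumulative frequencies: 14, 27, 55, 64.
Observation 25.6 falls in the class 50 – <100.
L = 50, CF = 14, f = 13, h = 50.
P40 = 50 + ((25.6 − 14)/13)·50 = 50 + 44.6154 = 94.6154.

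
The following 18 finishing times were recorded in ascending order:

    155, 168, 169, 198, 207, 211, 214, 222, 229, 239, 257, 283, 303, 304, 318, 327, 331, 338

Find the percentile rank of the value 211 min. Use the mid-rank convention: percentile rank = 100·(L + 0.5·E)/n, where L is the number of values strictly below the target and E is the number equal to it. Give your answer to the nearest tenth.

30.6

Count below 211: L = 5; count equal: E = 1; n = 18.
Percentile rank = 100·(5 + 0.5·1)/18 = 100·5.5/18 = 30.56.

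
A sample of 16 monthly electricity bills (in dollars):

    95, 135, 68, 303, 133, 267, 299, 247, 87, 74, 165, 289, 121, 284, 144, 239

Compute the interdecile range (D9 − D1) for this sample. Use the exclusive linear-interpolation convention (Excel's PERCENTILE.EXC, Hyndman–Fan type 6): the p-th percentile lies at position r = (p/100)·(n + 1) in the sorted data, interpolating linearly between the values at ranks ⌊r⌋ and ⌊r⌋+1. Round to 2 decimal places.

228.00

Sorted: 68, 74, 87, 95, 121, 133, 135, 144, 165, 239, 247, 267, 284, 289, 299, 303.
n = 16.
P10: r = 1.7; ranks 1–2 are 68, 74; interpolating gives 72.2.
P90: r = 15.3; ranks 15–16 are 299, 303; interpolating gives 300.2.
Difference: 300.2 − 72.2 = 228.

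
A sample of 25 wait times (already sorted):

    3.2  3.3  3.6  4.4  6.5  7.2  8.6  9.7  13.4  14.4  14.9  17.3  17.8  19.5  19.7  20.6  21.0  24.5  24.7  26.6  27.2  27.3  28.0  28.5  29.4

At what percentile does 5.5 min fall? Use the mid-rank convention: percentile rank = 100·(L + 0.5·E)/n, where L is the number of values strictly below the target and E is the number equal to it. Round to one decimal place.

Count below 5.5: L = 4; count equal: E = 0; n = 25.
Percentile rank = 100·(4 + 0.5·0)/25 = 100·4/25 = 16.

16.0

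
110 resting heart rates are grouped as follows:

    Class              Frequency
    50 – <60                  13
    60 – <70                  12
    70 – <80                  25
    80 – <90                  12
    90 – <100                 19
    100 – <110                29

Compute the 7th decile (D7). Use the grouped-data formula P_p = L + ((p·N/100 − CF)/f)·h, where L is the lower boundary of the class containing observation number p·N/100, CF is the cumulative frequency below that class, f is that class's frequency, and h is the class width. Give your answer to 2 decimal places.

97.89

N = 110; target position k = 70/100 · 110 = 77.
Cumulative frequencies: 13, 25, 50, 62, 81, 110.
Observation 77 falls in the class 90 – <100.
L = 90, CF = 62, f = 19, h = 10.
P70 = 90 + ((77 − 62)/19)·10 = 90 + 7.89474 = 97.8947.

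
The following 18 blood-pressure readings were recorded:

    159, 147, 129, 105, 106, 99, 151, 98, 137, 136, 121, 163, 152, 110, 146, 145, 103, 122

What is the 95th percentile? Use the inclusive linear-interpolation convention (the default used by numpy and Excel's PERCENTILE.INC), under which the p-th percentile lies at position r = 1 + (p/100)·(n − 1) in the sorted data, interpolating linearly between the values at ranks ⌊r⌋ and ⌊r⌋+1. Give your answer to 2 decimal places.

159.60

Sorted: 98, 99, 103, 105, 106, 110, 121, 122, 129, 136, 137, 145, 146, 147, 151, 152, 159, 163.
n = 18.
r = 1 + (95/100)·(18 − 1) = 1 + 16.15 = 17.15.
Rank 17 is 159 and rank 18 is 163.
Interpolate: 159 + 0.15·(163 − 159) = 159 + 0.15·4 = 159.6.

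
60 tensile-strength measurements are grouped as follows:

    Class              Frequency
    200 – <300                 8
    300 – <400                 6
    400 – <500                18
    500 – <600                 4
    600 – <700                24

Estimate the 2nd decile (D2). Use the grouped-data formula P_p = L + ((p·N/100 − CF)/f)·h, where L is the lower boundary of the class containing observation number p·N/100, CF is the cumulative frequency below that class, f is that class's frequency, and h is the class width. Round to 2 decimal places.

366.67

N = 60; target position k = 20/100 · 60 = 12.
Cumulative frequencies: 8, 14, 32, 36, 60.
Observation 12 falls in the class 300 – <400.
L = 300, CF = 8, f = 6, h = 100.
P20 = 300 + ((12 − 8)/6)·100 = 300 + 66.6667 = 366.667.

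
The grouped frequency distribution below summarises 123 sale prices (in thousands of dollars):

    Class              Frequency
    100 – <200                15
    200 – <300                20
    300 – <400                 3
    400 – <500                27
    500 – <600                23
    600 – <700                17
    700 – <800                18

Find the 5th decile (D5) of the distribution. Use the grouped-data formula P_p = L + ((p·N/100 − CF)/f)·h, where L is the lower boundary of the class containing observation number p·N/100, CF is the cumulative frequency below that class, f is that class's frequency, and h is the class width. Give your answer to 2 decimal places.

487.04

N = 123; target position k = 50/100 · 123 = 61.5.
Cumulative frequencies: 15, 35, 38, 65, 88, 105, 123.
Observation 61.5 falls in the class 400 – <500.
L = 400, CF = 38, f = 27, h = 100.
P50 = 400 + ((61.5 − 38)/27)·100 = 400 + 87.037 = 487.037.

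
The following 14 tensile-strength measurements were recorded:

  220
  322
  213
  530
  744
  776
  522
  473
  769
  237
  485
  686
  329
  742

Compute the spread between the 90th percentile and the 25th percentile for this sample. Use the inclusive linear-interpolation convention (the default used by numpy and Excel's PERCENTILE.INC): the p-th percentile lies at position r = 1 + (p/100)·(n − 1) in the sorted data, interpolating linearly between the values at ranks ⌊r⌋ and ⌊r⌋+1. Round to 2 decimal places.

Sorted: 213, 220, 237, 322, 329, 473, 485, 522, 530, 686, 742, 744, 769, 776.
n = 14.
P25: r = 4.25; ranks 4–5 are 322, 329; interpolating gives 323.75.
P90: r = 12.7; ranks 12–13 are 744, 769; interpolating gives 761.5.
Difference: 761.5 − 323.75 = 437.75.

437.75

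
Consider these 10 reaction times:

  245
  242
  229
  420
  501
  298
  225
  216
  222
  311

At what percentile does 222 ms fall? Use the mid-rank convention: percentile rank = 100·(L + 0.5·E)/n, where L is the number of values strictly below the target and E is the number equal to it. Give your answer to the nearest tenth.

Sorted: 216, 222, 225, 229, 242, 245, 298, 311, 420, 501.
Count below 222: L = 1; count equal: E = 1; n = 10.
Percentile rank = 100·(1 + 0.5·1)/10 = 100·1.5/10 = 15.

15.0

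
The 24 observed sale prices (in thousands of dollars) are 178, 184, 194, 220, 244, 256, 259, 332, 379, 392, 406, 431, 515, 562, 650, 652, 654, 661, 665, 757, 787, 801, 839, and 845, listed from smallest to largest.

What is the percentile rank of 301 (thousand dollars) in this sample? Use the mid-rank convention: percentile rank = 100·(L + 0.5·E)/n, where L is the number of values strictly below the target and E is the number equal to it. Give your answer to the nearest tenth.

Count below 301: L = 7; count equal: E = 0; n = 24.
Percentile rank = 100·(7 + 0.5·0)/24 = 100·7/24 = 29.17.

29.2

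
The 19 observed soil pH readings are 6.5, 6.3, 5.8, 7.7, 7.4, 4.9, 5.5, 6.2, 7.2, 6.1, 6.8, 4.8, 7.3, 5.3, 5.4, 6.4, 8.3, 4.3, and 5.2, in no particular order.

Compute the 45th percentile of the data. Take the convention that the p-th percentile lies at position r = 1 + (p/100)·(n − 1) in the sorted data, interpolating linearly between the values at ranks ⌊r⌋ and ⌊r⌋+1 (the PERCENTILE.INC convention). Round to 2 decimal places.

Sorted: 4.3, 4.8, 4.9, 5.2, 5.3, 5.4, 5.5, 5.8, 6.1, 6.2, 6.3, 6.4, 6.5, 6.8, 7.2, 7.3, 7.4, 7.7, 8.3.
n = 19.
r = 1 + (45/100)·(19 − 1) = 1 + 8.1 = 9.1.
Rank 9 is 6.1 and rank 10 is 6.2.
Interpolate: 6.1 + 0.1·(6.2 − 6.1) = 6.1 + 0.1·0.1 = 6.11.

6.11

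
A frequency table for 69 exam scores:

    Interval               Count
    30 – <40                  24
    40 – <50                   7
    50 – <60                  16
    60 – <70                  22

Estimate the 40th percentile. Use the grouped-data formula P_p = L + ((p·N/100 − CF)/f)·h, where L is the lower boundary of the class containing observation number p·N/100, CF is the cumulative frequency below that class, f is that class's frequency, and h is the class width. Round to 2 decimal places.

45.14

N = 69; target position k = 40/100 · 69 = 27.6.
Cumulative frequencies: 24, 31, 47, 69.
Observation 27.6 falls in the class 40 – <50.
L = 40, CF = 24, f = 7, h = 10.
P40 = 40 + ((27.6 − 24)/7)·10 = 40 + 5.14286 = 45.1429.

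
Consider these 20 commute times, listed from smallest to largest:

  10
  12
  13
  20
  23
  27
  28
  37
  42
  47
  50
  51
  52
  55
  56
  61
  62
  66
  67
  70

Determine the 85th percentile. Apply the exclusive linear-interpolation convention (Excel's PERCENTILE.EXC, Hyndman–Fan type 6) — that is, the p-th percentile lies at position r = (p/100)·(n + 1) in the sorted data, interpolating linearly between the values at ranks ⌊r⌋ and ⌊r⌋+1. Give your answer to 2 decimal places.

n = 20.
r = (85/100)·(20 + 1) = 17.85.
Rank 17 is 62 and rank 18 is 66.
Interpolate: 62 + 0.85·(66 − 62) = 62 + 0.85·4 = 65.4.

65.40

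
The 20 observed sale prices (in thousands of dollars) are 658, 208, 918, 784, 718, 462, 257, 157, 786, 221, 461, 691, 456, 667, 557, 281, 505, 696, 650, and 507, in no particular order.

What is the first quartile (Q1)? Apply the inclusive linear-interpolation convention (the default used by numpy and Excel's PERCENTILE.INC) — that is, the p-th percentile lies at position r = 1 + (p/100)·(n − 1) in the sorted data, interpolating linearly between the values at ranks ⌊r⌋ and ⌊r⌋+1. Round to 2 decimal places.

Sorted: 157, 208, 221, 257, 281, 456, 461, 462, 505, 507, 557, 650, 658, 667, 691, 696, 718, 784, 786, 918.
n = 20.
r = 1 + (25/100)·(20 − 1) = 1 + 4.75 = 5.75.
Rank 5 is 281 and rank 6 is 456.
Interpolate: 281 + 0.75·(456 − 281) = 281 + 0.75·175 = 412.25.

412.25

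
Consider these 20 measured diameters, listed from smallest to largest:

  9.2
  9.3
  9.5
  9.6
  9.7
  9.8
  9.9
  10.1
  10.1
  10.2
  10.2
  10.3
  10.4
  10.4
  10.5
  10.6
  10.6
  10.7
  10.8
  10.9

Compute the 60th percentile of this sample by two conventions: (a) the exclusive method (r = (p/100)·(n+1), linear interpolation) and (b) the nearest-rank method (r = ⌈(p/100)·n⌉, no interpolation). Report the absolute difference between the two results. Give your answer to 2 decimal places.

n = 20.
(a) r = 12.6; between ranks 12 (10.3) and 13 (10.4): 10.36.
(b) the nearest-rank method: rank 12 → 10.3.
|10.36 − 10.3| = 0.06.

0.06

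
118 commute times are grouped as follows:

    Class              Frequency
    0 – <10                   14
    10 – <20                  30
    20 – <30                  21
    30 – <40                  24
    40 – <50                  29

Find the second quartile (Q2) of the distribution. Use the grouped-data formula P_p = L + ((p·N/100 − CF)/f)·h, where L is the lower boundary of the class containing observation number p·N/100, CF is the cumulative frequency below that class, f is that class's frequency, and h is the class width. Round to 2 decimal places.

N = 118; target position k = 50/100 · 118 = 59.
Cumulative frequencies: 14, 44, 65, 89, 118.
Observation 59 falls in the class 20 – <30.
L = 20, CF = 44, f = 21, h = 10.
P50 = 20 + ((59 − 44)/21)·10 = 20 + 7.14286 = 27.1429.

27.14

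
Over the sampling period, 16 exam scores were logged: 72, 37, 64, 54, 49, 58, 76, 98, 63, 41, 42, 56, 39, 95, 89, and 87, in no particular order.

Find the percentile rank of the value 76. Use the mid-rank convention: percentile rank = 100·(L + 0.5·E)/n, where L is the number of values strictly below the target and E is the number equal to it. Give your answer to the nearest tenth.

Sorted: 37, 39, 41, 42, 49, 54, 56, 58, 63, 64, 72, 76, 87, 89, 95, 98.
Count below 76: L = 11; count equal: E = 1; n = 16.
Percentile rank = 100·(11 + 0.5·1)/16 = 100·11.5/16 = 71.88.

71.9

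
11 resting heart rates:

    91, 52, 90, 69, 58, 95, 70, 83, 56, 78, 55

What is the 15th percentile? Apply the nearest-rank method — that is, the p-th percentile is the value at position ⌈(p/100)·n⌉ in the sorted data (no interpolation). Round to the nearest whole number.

55

Sorted: 52, 55, 56, 58, 69, 70, 78, 83, 90, 91, 95.
n = 11.
Position = ⌈15/100 · 11⌉ = ⌈1.65⌉ = 2.
The value at rank 2 is 55.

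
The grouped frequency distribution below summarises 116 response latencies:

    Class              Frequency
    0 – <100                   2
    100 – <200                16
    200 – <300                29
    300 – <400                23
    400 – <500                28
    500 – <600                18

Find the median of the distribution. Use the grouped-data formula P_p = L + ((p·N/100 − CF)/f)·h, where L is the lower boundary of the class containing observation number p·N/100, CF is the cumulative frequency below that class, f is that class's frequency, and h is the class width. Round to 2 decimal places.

347.83

N = 116; target position k = 50/100 · 116 = 58.
Cumulative frequencies: 2, 18, 47, 70, 98, 116.
Observation 58 falls in the class 300 – <400.
L = 300, CF = 47, f = 23, h = 100.
P50 = 300 + ((58 − 47)/23)·100 = 300 + 47.8261 = 347.826.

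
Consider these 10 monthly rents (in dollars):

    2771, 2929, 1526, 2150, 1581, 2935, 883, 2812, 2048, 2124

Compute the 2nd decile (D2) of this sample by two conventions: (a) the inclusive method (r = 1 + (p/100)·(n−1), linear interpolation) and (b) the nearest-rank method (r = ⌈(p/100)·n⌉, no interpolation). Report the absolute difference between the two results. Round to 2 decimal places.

44.00

Sorted: 883, 1526, 1581, 2048, 2124, 2150, 2771, 2812, 2929, 2935.
n = 10.
(a) r = 2.8; between ranks 2 (1526) and 3 (1581): 1570.
(b) the nearest-rank method: rank 2 → 1526.
|1570 − 1526| = 44.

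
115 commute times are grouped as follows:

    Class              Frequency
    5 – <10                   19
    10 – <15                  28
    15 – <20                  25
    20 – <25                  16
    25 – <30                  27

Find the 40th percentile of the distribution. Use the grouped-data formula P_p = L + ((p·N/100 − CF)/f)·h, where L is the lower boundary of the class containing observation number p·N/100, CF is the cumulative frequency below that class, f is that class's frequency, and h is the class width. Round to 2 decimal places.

14.82

N = 115; target position k = 40/100 · 115 = 46.
Cumulative frequencies: 19, 47, 72, 88, 115.
Observation 46 falls in the class 10 – <15.
L = 10, CF = 19, f = 28, h = 5.
P40 = 10 + ((46 − 19)/28)·5 = 10 + 4.82143 = 14.8214.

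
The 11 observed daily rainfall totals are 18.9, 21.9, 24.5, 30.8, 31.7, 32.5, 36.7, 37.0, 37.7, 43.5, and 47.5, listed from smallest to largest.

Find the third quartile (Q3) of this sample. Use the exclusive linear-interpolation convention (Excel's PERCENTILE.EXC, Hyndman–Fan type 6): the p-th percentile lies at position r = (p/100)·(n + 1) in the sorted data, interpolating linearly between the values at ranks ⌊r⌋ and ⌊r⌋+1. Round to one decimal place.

37.7

n = 11.
r = (75/100)·(11 + 1) = 9.
r is an integer, so P75 is the value at rank 9: 37.7.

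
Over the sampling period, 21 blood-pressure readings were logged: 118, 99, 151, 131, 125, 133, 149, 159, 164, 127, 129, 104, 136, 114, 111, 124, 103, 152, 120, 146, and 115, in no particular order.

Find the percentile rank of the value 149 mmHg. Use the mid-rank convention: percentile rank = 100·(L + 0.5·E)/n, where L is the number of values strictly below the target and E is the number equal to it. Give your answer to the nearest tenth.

78.6

Sorted: 99, 103, 104, 111, 114, 115, 118, 120, 124, 125, 127, 129, 131, 133, 136, 146, 149, 151, 152, 159, 164.
Count below 149: L = 16; count equal: E = 1; n = 21.
Percentile rank = 100·(16 + 0.5·1)/21 = 100·16.5/21 = 78.57.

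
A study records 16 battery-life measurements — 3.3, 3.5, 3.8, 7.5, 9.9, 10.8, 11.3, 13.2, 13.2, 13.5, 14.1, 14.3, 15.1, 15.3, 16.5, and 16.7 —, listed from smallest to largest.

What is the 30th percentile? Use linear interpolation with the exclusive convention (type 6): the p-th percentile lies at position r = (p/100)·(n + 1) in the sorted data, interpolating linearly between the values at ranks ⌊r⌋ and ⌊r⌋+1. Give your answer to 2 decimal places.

9.99

n = 16.
r = (30/100)·(16 + 1) = 5.1.
Rank 5 is 9.9 and rank 6 is 10.8.
Interpolate: 9.9 + 0.1·(10.8 − 9.9) = 9.9 + 0.1·0.9 = 9.99.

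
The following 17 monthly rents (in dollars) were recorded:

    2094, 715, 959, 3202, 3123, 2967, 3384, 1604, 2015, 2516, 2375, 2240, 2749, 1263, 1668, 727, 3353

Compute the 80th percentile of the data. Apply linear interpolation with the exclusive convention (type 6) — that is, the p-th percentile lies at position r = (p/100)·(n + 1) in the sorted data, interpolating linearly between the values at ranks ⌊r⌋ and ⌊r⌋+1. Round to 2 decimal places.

Sorted: 715, 727, 959, 1263, 1604, 1668, 2015, 2094, 2240, 2375, 2516, 2749, 2967, 3123, 3202, 3353, 3384.
n = 17.
r = (80/100)·(17 + 1) = 14.4.
Rank 14 is 3123 and rank 15 is 3202.
Interpolate: 3123 + 0.4·(3202 − 3123) = 3123 + 0.4·79 = 3154.6.

3154.60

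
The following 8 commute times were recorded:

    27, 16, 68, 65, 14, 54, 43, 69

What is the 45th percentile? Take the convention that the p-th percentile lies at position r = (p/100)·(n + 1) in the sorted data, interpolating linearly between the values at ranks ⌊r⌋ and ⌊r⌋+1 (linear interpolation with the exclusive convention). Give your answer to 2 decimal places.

Sorted: 14, 16, 27, 43, 54, 65, 68, 69.
n = 8.
r = (45/100)·(8 + 1) = 4.05.
Rank 4 is 43 and rank 5 is 54.
Interpolate: 43 + 0.05·(54 − 43) = 43 + 0.05·11 = 43.55.

43.55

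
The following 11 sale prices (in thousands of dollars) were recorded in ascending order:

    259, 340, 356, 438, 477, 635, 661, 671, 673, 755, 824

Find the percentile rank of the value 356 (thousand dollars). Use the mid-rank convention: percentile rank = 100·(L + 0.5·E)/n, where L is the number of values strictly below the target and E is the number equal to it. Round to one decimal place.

22.7

Count below 356: L = 2; count equal: E = 1; n = 11.
Percentile rank = 100·(2 + 0.5·1)/11 = 100·2.5/11 = 22.73.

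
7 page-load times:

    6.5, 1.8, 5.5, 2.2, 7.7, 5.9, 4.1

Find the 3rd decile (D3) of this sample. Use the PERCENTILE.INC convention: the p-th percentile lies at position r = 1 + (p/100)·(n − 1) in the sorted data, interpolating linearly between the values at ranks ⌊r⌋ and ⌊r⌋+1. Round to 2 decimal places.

3.72

Sorted: 1.8, 2.2, 4.1, 5.5, 5.9, 6.5, 7.7.
n = 7.
r = 1 + (30/100)·(7 − 1) = 1 + 1.8 = 2.8.
Rank 2 is 2.2 and rank 3 is 4.1.
Interpolate: 2.2 + 0.8·(4.1 − 2.2) = 2.2 + 0.8·1.9 = 3.72.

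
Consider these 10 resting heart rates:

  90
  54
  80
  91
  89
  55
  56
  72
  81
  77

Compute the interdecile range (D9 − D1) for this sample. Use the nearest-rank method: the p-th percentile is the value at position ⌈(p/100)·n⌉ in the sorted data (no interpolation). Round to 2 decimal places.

Sorted: 54, 55, 56, 72, 77, 80, 81, 89, 90, 91.
n = 10.
P10: rank ⌈10/100·10⌉ = 1 → 54.
P90: rank ⌈90/100·10⌉ = 9 → 90.
Difference: 90 − 54 = 36.

36.00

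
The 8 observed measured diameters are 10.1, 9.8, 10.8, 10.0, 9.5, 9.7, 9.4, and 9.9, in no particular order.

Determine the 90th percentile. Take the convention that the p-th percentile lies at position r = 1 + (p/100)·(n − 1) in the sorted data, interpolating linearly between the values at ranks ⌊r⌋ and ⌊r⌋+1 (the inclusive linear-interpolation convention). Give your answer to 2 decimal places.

Sorted: 9.4, 9.5, 9.7, 9.8, 9.9, 10.0, 10.1, 10.8.
n = 8.
r = 1 + (90/100)·(8 − 1) = 1 + 6.3 = 7.3.
Rank 7 is 10.1 and rank 8 is 10.8.
Interpolate: 10.1 + 0.3·(10.8 − 10.1) = 10.1 + 0.3·0.7 = 10.31.

10.31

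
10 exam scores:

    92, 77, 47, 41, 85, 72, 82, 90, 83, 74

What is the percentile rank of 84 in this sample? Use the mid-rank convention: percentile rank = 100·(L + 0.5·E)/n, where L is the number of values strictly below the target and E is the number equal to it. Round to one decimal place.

70.0

Sorted: 41, 47, 72, 74, 77, 82, 83, 85, 90, 92.
Count below 84: L = 7; count equal: E = 0; n = 10.
Percentile rank = 100·(7 + 0.5·0)/10 = 100·7/10 = 70.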